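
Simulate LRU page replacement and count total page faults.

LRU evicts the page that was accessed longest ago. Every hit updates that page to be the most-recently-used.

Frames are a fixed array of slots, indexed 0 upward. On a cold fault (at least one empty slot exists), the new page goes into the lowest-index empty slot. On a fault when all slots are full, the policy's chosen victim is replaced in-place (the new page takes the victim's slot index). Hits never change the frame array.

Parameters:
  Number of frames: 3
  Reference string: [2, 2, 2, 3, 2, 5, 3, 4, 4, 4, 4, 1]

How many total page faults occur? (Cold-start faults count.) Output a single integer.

Step 0: ref 2 → FAULT, frames=[2,-,-]
Step 1: ref 2 → HIT, frames=[2,-,-]
Step 2: ref 2 → HIT, frames=[2,-,-]
Step 3: ref 3 → FAULT, frames=[2,3,-]
Step 4: ref 2 → HIT, frames=[2,3,-]
Step 5: ref 5 → FAULT, frames=[2,3,5]
Step 6: ref 3 → HIT, frames=[2,3,5]
Step 7: ref 4 → FAULT (evict 2), frames=[4,3,5]
Step 8: ref 4 → HIT, frames=[4,3,5]
Step 9: ref 4 → HIT, frames=[4,3,5]
Step 10: ref 4 → HIT, frames=[4,3,5]
Step 11: ref 1 → FAULT (evict 5), frames=[4,3,1]
Total faults: 5

Answer: 5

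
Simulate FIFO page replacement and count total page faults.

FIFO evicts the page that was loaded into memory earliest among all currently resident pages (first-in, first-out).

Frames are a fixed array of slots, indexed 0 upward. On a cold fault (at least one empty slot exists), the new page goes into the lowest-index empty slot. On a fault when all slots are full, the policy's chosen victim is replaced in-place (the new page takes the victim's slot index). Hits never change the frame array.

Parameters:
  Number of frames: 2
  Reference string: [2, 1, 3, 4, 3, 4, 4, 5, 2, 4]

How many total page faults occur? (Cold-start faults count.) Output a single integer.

Step 0: ref 2 → FAULT, frames=[2,-]
Step 1: ref 1 → FAULT, frames=[2,1]
Step 2: ref 3 → FAULT (evict 2), frames=[3,1]
Step 3: ref 4 → FAULT (evict 1), frames=[3,4]
Step 4: ref 3 → HIT, frames=[3,4]
Step 5: ref 4 → HIT, frames=[3,4]
Step 6: ref 4 → HIT, frames=[3,4]
Step 7: ref 5 → FAULT (evict 3), frames=[5,4]
Step 8: ref 2 → FAULT (evict 4), frames=[5,2]
Step 9: ref 4 → FAULT (evict 5), frames=[4,2]
Total faults: 7

Answer: 7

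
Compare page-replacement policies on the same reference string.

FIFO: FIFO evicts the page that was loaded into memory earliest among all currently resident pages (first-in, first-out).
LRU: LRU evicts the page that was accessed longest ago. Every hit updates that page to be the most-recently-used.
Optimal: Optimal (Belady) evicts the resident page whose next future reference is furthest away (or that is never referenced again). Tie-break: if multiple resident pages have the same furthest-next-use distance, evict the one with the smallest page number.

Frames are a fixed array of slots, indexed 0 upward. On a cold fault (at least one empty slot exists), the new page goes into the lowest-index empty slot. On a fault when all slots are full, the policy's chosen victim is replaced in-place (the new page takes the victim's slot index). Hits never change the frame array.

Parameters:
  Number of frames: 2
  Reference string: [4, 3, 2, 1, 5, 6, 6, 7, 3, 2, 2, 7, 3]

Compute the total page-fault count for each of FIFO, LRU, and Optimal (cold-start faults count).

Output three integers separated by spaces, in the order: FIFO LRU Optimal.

--- FIFO ---
  step 0: ref 4 -> FAULT, frames=[4,-] (faults so far: 1)
  step 1: ref 3 -> FAULT, frames=[4,3] (faults so far: 2)
  step 2: ref 2 -> FAULT, evict 4, frames=[2,3] (faults so far: 3)
  step 3: ref 1 -> FAULT, evict 3, frames=[2,1] (faults so far: 4)
  step 4: ref 5 -> FAULT, evict 2, frames=[5,1] (faults so far: 5)
  step 5: ref 6 -> FAULT, evict 1, frames=[5,6] (faults so far: 6)
  step 6: ref 6 -> HIT, frames=[5,6] (faults so far: 6)
  step 7: ref 7 -> FAULT, evict 5, frames=[7,6] (faults so far: 7)
  step 8: ref 3 -> FAULT, evict 6, frames=[7,3] (faults so far: 8)
  step 9: ref 2 -> FAULT, evict 7, frames=[2,3] (faults so far: 9)
  step 10: ref 2 -> HIT, frames=[2,3] (faults so far: 9)
  step 11: ref 7 -> FAULT, evict 3, frames=[2,7] (faults so far: 10)
  step 12: ref 3 -> FAULT, evict 2, frames=[3,7] (faults so far: 11)
  FIFO total faults: 11
--- LRU ---
  step 0: ref 4 -> FAULT, frames=[4,-] (faults so far: 1)
  step 1: ref 3 -> FAULT, frames=[4,3] (faults so far: 2)
  step 2: ref 2 -> FAULT, evict 4, frames=[2,3] (faults so far: 3)
  step 3: ref 1 -> FAULT, evict 3, frames=[2,1] (faults so far: 4)
  step 4: ref 5 -> FAULT, evict 2, frames=[5,1] (faults so far: 5)
  step 5: ref 6 -> FAULT, evict 1, frames=[5,6] (faults so far: 6)
  step 6: ref 6 -> HIT, frames=[5,6] (faults so far: 6)
  step 7: ref 7 -> FAULT, evict 5, frames=[7,6] (faults so far: 7)
  step 8: ref 3 -> FAULT, evict 6, frames=[7,3] (faults so far: 8)
  step 9: ref 2 -> FAULT, evict 7, frames=[2,3] (faults so far: 9)
  step 10: ref 2 -> HIT, frames=[2,3] (faults so far: 9)
  step 11: ref 7 -> FAULT, evict 3, frames=[2,7] (faults so far: 10)
  step 12: ref 3 -> FAULT, evict 2, frames=[3,7] (faults so far: 11)
  LRU total faults: 11
--- Optimal ---
  step 0: ref 4 -> FAULT, frames=[4,-] (faults so far: 1)
  step 1: ref 3 -> FAULT, frames=[4,3] (faults so far: 2)
  step 2: ref 2 -> FAULT, evict 4, frames=[2,3] (faults so far: 3)
  step 3: ref 1 -> FAULT, evict 2, frames=[1,3] (faults so far: 4)
  step 4: ref 5 -> FAULT, evict 1, frames=[5,3] (faults so far: 5)
  step 5: ref 6 -> FAULT, evict 5, frames=[6,3] (faults so far: 6)
  step 6: ref 6 -> HIT, frames=[6,3] (faults so far: 6)
  step 7: ref 7 -> FAULT, evict 6, frames=[7,3] (faults so far: 7)
  step 8: ref 3 -> HIT, frames=[7,3] (faults so far: 7)
  step 9: ref 2 -> FAULT, evict 3, frames=[7,2] (faults so far: 8)
  step 10: ref 2 -> HIT, frames=[7,2] (faults so far: 8)
  step 11: ref 7 -> HIT, frames=[7,2] (faults so far: 8)
  step 12: ref 3 -> FAULT, evict 2, frames=[7,3] (faults so far: 9)
  Optimal total faults: 9

Answer: 11 11 9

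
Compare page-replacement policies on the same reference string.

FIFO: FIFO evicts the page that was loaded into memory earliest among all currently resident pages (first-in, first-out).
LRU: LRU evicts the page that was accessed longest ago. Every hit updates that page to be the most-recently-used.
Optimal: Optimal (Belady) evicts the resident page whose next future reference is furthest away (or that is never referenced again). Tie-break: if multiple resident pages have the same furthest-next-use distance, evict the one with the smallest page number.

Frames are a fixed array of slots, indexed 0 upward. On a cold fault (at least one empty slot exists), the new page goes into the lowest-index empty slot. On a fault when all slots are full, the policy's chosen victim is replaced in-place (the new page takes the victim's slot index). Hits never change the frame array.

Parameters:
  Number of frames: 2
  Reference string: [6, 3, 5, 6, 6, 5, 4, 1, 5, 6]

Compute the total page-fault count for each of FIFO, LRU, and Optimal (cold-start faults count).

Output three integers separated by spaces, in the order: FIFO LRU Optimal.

--- FIFO ---
  step 0: ref 6 -> FAULT, frames=[6,-] (faults so far: 1)
  step 1: ref 3 -> FAULT, frames=[6,3] (faults so far: 2)
  step 2: ref 5 -> FAULT, evict 6, frames=[5,3] (faults so far: 3)
  step 3: ref 6 -> FAULT, evict 3, frames=[5,6] (faults so far: 4)
  step 4: ref 6 -> HIT, frames=[5,6] (faults so far: 4)
  step 5: ref 5 -> HIT, frames=[5,6] (faults so far: 4)
  step 6: ref 4 -> FAULT, evict 5, frames=[4,6] (faults so far: 5)
  step 7: ref 1 -> FAULT, evict 6, frames=[4,1] (faults so far: 6)
  step 8: ref 5 -> FAULT, evict 4, frames=[5,1] (faults so far: 7)
  step 9: ref 6 -> FAULT, evict 1, frames=[5,6] (faults so far: 8)
  FIFO total faults: 8
--- LRU ---
  step 0: ref 6 -> FAULT, frames=[6,-] (faults so far: 1)
  step 1: ref 3 -> FAULT, frames=[6,3] (faults so far: 2)
  step 2: ref 5 -> FAULT, evict 6, frames=[5,3] (faults so far: 3)
  step 3: ref 6 -> FAULT, evict 3, frames=[5,6] (faults so far: 4)
  step 4: ref 6 -> HIT, frames=[5,6] (faults so far: 4)
  step 5: ref 5 -> HIT, frames=[5,6] (faults so far: 4)
  step 6: ref 4 -> FAULT, evict 6, frames=[5,4] (faults so far: 5)
  step 7: ref 1 -> FAULT, evict 5, frames=[1,4] (faults so far: 6)
  step 8: ref 5 -> FAULT, evict 4, frames=[1,5] (faults so far: 7)
  step 9: ref 6 -> FAULT, evict 1, frames=[6,5] (faults so far: 8)
  LRU total faults: 8
--- Optimal ---
  step 0: ref 6 -> FAULT, frames=[6,-] (faults so far: 1)
  step 1: ref 3 -> FAULT, frames=[6,3] (faults so far: 2)
  step 2: ref 5 -> FAULT, evict 3, frames=[6,5] (faults so far: 3)
  step 3: ref 6 -> HIT, frames=[6,5] (faults so far: 3)
  step 4: ref 6 -> HIT, frames=[6,5] (faults so far: 3)
  step 5: ref 5 -> HIT, frames=[6,5] (faults so far: 3)
  step 6: ref 4 -> FAULT, evict 6, frames=[4,5] (faults so far: 4)
  step 7: ref 1 -> FAULT, evict 4, frames=[1,5] (faults so far: 5)
  step 8: ref 5 -> HIT, frames=[1,5] (faults so far: 5)
  step 9: ref 6 -> FAULT, evict 1, frames=[6,5] (faults so far: 6)
  Optimal total faults: 6

Answer: 8 8 6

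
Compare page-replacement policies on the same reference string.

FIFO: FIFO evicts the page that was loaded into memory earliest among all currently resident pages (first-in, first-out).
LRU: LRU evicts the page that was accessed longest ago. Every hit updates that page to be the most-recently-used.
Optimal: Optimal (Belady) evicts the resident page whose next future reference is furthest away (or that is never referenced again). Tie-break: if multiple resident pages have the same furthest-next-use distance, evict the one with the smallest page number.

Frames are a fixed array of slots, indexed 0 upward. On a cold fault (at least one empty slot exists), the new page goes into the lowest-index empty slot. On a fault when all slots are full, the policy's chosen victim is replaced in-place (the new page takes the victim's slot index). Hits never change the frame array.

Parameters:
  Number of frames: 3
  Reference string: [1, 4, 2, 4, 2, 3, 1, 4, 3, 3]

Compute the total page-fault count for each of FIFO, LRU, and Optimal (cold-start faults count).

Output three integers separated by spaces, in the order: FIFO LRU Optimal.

--- FIFO ---
  step 0: ref 1 -> FAULT, frames=[1,-,-] (faults so far: 1)
  step 1: ref 4 -> FAULT, frames=[1,4,-] (faults so far: 2)
  step 2: ref 2 -> FAULT, frames=[1,4,2] (faults so far: 3)
  step 3: ref 4 -> HIT, frames=[1,4,2] (faults so far: 3)
  step 4: ref 2 -> HIT, frames=[1,4,2] (faults so far: 3)
  step 5: ref 3 -> FAULT, evict 1, frames=[3,4,2] (faults so far: 4)
  step 6: ref 1 -> FAULT, evict 4, frames=[3,1,2] (faults so far: 5)
  step 7: ref 4 -> FAULT, evict 2, frames=[3,1,4] (faults so far: 6)
  step 8: ref 3 -> HIT, frames=[3,1,4] (faults so far: 6)
  step 9: ref 3 -> HIT, frames=[3,1,4] (faults so far: 6)
  FIFO total faults: 6
--- LRU ---
  step 0: ref 1 -> FAULT, frames=[1,-,-] (faults so far: 1)
  step 1: ref 4 -> FAULT, frames=[1,4,-] (faults so far: 2)
  step 2: ref 2 -> FAULT, frames=[1,4,2] (faults so far: 3)
  step 3: ref 4 -> HIT, frames=[1,4,2] (faults so far: 3)
  step 4: ref 2 -> HIT, frames=[1,4,2] (faults so far: 3)
  step 5: ref 3 -> FAULT, evict 1, frames=[3,4,2] (faults so far: 4)
  step 6: ref 1 -> FAULT, evict 4, frames=[3,1,2] (faults so far: 5)
  step 7: ref 4 -> FAULT, evict 2, frames=[3,1,4] (faults so far: 6)
  step 8: ref 3 -> HIT, frames=[3,1,4] (faults so far: 6)
  step 9: ref 3 -> HIT, frames=[3,1,4] (faults so far: 6)
  LRU total faults: 6
--- Optimal ---
  step 0: ref 1 -> FAULT, frames=[1,-,-] (faults so far: 1)
  step 1: ref 4 -> FAULT, frames=[1,4,-] (faults so far: 2)
  step 2: ref 2 -> FAULT, frames=[1,4,2] (faults so far: 3)
  step 3: ref 4 -> HIT, frames=[1,4,2] (faults so far: 3)
  step 4: ref 2 -> HIT, frames=[1,4,2] (faults so far: 3)
  step 5: ref 3 -> FAULT, evict 2, frames=[1,4,3] (faults so far: 4)
  step 6: ref 1 -> HIT, frames=[1,4,3] (faults so far: 4)
  step 7: ref 4 -> HIT, frames=[1,4,3] (faults so far: 4)
  step 8: ref 3 -> HIT, frames=[1,4,3] (faults so far: 4)
  step 9: ref 3 -> HIT, frames=[1,4,3] (faults so far: 4)
  Optimal total faults: 4

Answer: 6 6 4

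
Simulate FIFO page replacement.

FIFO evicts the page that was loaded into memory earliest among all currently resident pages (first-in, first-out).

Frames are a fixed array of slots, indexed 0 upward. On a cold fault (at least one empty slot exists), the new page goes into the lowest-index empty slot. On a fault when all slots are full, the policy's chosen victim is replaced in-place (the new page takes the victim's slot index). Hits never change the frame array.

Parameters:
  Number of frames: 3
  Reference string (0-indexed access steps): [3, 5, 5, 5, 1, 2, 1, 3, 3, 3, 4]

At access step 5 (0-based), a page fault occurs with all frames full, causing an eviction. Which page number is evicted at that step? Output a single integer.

Answer: 3

Derivation:
Step 0: ref 3 -> FAULT, frames=[3,-,-]
Step 1: ref 5 -> FAULT, frames=[3,5,-]
Step 2: ref 5 -> HIT, frames=[3,5,-]
Step 3: ref 5 -> HIT, frames=[3,5,-]
Step 4: ref 1 -> FAULT, frames=[3,5,1]
Step 5: ref 2 -> FAULT, evict 3, frames=[2,5,1]
At step 5: evicted page 3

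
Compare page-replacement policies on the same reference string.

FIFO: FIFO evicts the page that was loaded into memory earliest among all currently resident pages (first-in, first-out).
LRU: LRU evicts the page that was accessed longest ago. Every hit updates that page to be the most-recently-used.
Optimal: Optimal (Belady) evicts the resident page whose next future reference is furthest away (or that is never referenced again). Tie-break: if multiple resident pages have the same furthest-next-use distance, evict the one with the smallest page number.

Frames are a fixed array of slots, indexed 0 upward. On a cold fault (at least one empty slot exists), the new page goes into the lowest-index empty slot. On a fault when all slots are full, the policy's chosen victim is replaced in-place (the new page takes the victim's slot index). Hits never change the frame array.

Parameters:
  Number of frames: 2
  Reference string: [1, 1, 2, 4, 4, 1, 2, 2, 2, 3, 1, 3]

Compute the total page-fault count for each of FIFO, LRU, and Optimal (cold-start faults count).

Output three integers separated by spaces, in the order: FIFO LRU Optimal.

Answer: 7 7 5

Derivation:
--- FIFO ---
  step 0: ref 1 -> FAULT, frames=[1,-] (faults so far: 1)
  step 1: ref 1 -> HIT, frames=[1,-] (faults so far: 1)
  step 2: ref 2 -> FAULT, frames=[1,2] (faults so far: 2)
  step 3: ref 4 -> FAULT, evict 1, frames=[4,2] (faults so far: 3)
  step 4: ref 4 -> HIT, frames=[4,2] (faults so far: 3)
  step 5: ref 1 -> FAULT, evict 2, frames=[4,1] (faults so far: 4)
  step 6: ref 2 -> FAULT, evict 4, frames=[2,1] (faults so far: 5)
  step 7: ref 2 -> HIT, frames=[2,1] (faults so far: 5)
  step 8: ref 2 -> HIT, frames=[2,1] (faults so far: 5)
  step 9: ref 3 -> FAULT, evict 1, frames=[2,3] (faults so far: 6)
  step 10: ref 1 -> FAULT, evict 2, frames=[1,3] (faults so far: 7)
  step 11: ref 3 -> HIT, frames=[1,3] (faults so far: 7)
  FIFO total faults: 7
--- LRU ---
  step 0: ref 1 -> FAULT, frames=[1,-] (faults so far: 1)
  step 1: ref 1 -> HIT, frames=[1,-] (faults so far: 1)
  step 2: ref 2 -> FAULT, frames=[1,2] (faults so far: 2)
  step 3: ref 4 -> FAULT, evict 1, frames=[4,2] (faults so far: 3)
  step 4: ref 4 -> HIT, frames=[4,2] (faults so far: 3)
  step 5: ref 1 -> FAULT, evict 2, frames=[4,1] (faults so far: 4)
  step 6: ref 2 -> FAULT, evict 4, frames=[2,1] (faults so far: 5)
  step 7: ref 2 -> HIT, frames=[2,1] (faults so far: 5)
  step 8: ref 2 -> HIT, frames=[2,1] (faults so far: 5)
  step 9: ref 3 -> FAULT, evict 1, frames=[2,3] (faults so far: 6)
  step 10: ref 1 -> FAULT, evict 2, frames=[1,3] (faults so far: 7)
  step 11: ref 3 -> HIT, frames=[1,3] (faults so far: 7)
  LRU total faults: 7
--- Optimal ---
  step 0: ref 1 -> FAULT, frames=[1,-] (faults so far: 1)
  step 1: ref 1 -> HIT, frames=[1,-] (faults so far: 1)
  step 2: ref 2 -> FAULT, frames=[1,2] (faults so far: 2)
  step 3: ref 4 -> FAULT, evict 2, frames=[1,4] (faults so far: 3)
  step 4: ref 4 -> HIT, frames=[1,4] (faults so far: 3)
  step 5: ref 1 -> HIT, frames=[1,4] (faults so far: 3)
  step 6: ref 2 -> FAULT, evict 4, frames=[1,2] (faults so far: 4)
  step 7: ref 2 -> HIT, frames=[1,2] (faults so far: 4)
  step 8: ref 2 -> HIT, frames=[1,2] (faults so far: 4)
  step 9: ref 3 -> FAULT, evict 2, frames=[1,3] (faults so far: 5)
  step 10: ref 1 -> HIT, frames=[1,3] (faults so far: 5)
  step 11: ref 3 -> HIT, frames=[1,3] (faults so far: 5)
  Optimal total faults: 5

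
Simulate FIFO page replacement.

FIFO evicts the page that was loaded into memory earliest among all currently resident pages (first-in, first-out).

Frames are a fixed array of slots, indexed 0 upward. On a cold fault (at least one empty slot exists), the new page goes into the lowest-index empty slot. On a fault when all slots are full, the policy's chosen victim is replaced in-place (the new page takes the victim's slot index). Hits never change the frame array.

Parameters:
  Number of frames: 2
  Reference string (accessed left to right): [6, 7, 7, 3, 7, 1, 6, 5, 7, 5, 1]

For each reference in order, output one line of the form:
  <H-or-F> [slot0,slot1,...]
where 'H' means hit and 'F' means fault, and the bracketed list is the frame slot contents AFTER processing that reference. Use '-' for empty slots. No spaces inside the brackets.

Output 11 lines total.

F [6,-]
F [6,7]
H [6,7]
F [3,7]
H [3,7]
F [3,1]
F [6,1]
F [6,5]
F [7,5]
H [7,5]
F [7,1]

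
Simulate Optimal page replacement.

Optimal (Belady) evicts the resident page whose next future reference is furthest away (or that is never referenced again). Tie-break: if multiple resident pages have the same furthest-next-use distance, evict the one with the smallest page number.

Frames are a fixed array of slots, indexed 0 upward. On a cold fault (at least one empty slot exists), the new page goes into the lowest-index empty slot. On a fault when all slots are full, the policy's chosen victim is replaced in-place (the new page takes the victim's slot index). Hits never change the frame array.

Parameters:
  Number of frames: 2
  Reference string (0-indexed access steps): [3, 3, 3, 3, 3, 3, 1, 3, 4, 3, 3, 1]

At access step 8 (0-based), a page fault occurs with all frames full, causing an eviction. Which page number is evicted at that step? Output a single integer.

Step 0: ref 3 -> FAULT, frames=[3,-]
Step 1: ref 3 -> HIT, frames=[3,-]
Step 2: ref 3 -> HIT, frames=[3,-]
Step 3: ref 3 -> HIT, frames=[3,-]
Step 4: ref 3 -> HIT, frames=[3,-]
Step 5: ref 3 -> HIT, frames=[3,-]
Step 6: ref 1 -> FAULT, frames=[3,1]
Step 7: ref 3 -> HIT, frames=[3,1]
Step 8: ref 4 -> FAULT, evict 1, frames=[3,4]
At step 8: evicted page 1

Answer: 1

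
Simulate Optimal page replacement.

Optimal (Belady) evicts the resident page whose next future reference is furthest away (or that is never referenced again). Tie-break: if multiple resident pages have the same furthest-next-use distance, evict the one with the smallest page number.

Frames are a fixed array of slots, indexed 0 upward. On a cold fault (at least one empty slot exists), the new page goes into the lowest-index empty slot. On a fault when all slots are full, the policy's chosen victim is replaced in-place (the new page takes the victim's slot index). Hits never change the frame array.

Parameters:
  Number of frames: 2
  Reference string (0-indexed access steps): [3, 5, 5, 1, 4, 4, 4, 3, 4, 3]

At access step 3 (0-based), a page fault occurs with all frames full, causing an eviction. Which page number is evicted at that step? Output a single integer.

Step 0: ref 3 -> FAULT, frames=[3,-]
Step 1: ref 5 -> FAULT, frames=[3,5]
Step 2: ref 5 -> HIT, frames=[3,5]
Step 3: ref 1 -> FAULT, evict 5, frames=[3,1]
At step 3: evicted page 5

Answer: 5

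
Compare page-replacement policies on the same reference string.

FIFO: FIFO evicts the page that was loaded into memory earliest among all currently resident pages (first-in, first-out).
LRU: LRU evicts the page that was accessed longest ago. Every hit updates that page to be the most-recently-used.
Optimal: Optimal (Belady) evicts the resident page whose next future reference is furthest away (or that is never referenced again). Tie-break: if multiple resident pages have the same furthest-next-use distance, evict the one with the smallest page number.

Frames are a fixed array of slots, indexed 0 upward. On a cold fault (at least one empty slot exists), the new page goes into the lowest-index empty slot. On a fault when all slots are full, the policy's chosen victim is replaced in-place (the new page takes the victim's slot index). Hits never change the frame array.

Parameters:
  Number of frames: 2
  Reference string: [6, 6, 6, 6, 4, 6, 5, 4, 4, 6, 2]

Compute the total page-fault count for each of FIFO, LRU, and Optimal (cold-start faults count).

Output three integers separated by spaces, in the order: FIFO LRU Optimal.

--- FIFO ---
  step 0: ref 6 -> FAULT, frames=[6,-] (faults so far: 1)
  step 1: ref 6 -> HIT, frames=[6,-] (faults so far: 1)
  step 2: ref 6 -> HIT, frames=[6,-] (faults so far: 1)
  step 3: ref 6 -> HIT, frames=[6,-] (faults so far: 1)
  step 4: ref 4 -> FAULT, frames=[6,4] (faults so far: 2)
  step 5: ref 6 -> HIT, frames=[6,4] (faults so far: 2)
  step 6: ref 5 -> FAULT, evict 6, frames=[5,4] (faults so far: 3)
  step 7: ref 4 -> HIT, frames=[5,4] (faults so far: 3)
  step 8: ref 4 -> HIT, frames=[5,4] (faults so far: 3)
  step 9: ref 6 -> FAULT, evict 4, frames=[5,6] (faults so far: 4)
  step 10: ref 2 -> FAULT, evict 5, frames=[2,6] (faults so far: 5)
  FIFO total faults: 5
--- LRU ---
  step 0: ref 6 -> FAULT, frames=[6,-] (faults so far: 1)
  step 1: ref 6 -> HIT, frames=[6,-] (faults so far: 1)
  step 2: ref 6 -> HIT, frames=[6,-] (faults so far: 1)
  step 3: ref 6 -> HIT, frames=[6,-] (faults so far: 1)
  step 4: ref 4 -> FAULT, frames=[6,4] (faults so far: 2)
  step 5: ref 6 -> HIT, frames=[6,4] (faults so far: 2)
  step 6: ref 5 -> FAULT, evict 4, frames=[6,5] (faults so far: 3)
  step 7: ref 4 -> FAULT, evict 6, frames=[4,5] (faults so far: 4)
  step 8: ref 4 -> HIT, frames=[4,5] (faults so far: 4)
  step 9: ref 6 -> FAULT, evict 5, frames=[4,6] (faults so far: 5)
  step 10: ref 2 -> FAULT, evict 4, frames=[2,6] (faults so far: 6)
  LRU total faults: 6
--- Optimal ---
  step 0: ref 6 -> FAULT, frames=[6,-] (faults so far: 1)
  step 1: ref 6 -> HIT, frames=[6,-] (faults so far: 1)
  step 2: ref 6 -> HIT, frames=[6,-] (faults so far: 1)
  step 3: ref 6 -> HIT, frames=[6,-] (faults so far: 1)
  step 4: ref 4 -> FAULT, frames=[6,4] (faults so far: 2)
  step 5: ref 6 -> HIT, frames=[6,4] (faults so far: 2)
  step 6: ref 5 -> FAULT, evict 6, frames=[5,4] (faults so far: 3)
  step 7: ref 4 -> HIT, frames=[5,4] (faults so far: 3)
  step 8: ref 4 -> HIT, frames=[5,4] (faults so far: 3)
  step 9: ref 6 -> FAULT, evict 4, frames=[5,6] (faults so far: 4)
  step 10: ref 2 -> FAULT, evict 5, frames=[2,6] (faults so far: 5)
  Optimal total faults: 5

Answer: 5 6 5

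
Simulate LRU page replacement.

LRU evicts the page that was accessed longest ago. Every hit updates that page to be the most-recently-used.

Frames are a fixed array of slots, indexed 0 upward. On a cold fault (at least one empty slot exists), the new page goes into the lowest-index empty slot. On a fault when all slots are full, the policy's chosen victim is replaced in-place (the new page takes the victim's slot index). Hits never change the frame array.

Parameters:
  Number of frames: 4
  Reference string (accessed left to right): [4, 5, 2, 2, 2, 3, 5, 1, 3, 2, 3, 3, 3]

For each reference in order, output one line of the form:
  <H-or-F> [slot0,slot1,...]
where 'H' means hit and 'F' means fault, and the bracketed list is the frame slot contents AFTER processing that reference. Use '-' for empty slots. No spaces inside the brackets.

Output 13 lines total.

F [4,-,-,-]
F [4,5,-,-]
F [4,5,2,-]
H [4,5,2,-]
H [4,5,2,-]
F [4,5,2,3]
H [4,5,2,3]
F [1,5,2,3]
H [1,5,2,3]
H [1,5,2,3]
H [1,5,2,3]
H [1,5,2,3]
H [1,5,2,3]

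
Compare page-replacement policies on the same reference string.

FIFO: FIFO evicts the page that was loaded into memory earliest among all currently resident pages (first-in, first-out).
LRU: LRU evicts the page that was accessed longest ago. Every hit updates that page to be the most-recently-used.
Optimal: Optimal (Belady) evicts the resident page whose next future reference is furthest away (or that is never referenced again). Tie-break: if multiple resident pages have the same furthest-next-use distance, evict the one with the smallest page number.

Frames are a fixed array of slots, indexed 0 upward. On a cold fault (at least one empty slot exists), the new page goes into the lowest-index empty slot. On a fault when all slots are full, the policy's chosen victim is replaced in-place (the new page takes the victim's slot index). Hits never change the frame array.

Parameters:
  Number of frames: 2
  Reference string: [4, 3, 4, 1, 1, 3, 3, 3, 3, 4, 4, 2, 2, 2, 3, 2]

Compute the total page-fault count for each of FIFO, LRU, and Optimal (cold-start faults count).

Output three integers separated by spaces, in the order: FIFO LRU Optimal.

Answer: 6 7 5

Derivation:
--- FIFO ---
  step 0: ref 4 -> FAULT, frames=[4,-] (faults so far: 1)
  step 1: ref 3 -> FAULT, frames=[4,3] (faults so far: 2)
  step 2: ref 4 -> HIT, frames=[4,3] (faults so far: 2)
  step 3: ref 1 -> FAULT, evict 4, frames=[1,3] (faults so far: 3)
  step 4: ref 1 -> HIT, frames=[1,3] (faults so far: 3)
  step 5: ref 3 -> HIT, frames=[1,3] (faults so far: 3)
  step 6: ref 3 -> HIT, frames=[1,3] (faults so far: 3)
  step 7: ref 3 -> HIT, frames=[1,3] (faults so far: 3)
  step 8: ref 3 -> HIT, frames=[1,3] (faults so far: 3)
  step 9: ref 4 -> FAULT, evict 3, frames=[1,4] (faults so far: 4)
  step 10: ref 4 -> HIT, frames=[1,4] (faults so far: 4)
  step 11: ref 2 -> FAULT, evict 1, frames=[2,4] (faults so far: 5)
  step 12: ref 2 -> HIT, frames=[2,4] (faults so far: 5)
  step 13: ref 2 -> HIT, frames=[2,4] (faults so far: 5)
  step 14: ref 3 -> FAULT, evict 4, frames=[2,3] (faults so far: 6)
  step 15: ref 2 -> HIT, frames=[2,3] (faults so far: 6)
  FIFO total faults: 6
--- LRU ---
  step 0: ref 4 -> FAULT, frames=[4,-] (faults so far: 1)
  step 1: ref 3 -> FAULT, frames=[4,3] (faults so far: 2)
  step 2: ref 4 -> HIT, frames=[4,3] (faults so far: 2)
  step 3: ref 1 -> FAULT, evict 3, frames=[4,1] (faults so far: 3)
  step 4: ref 1 -> HIT, frames=[4,1] (faults so far: 3)
  step 5: ref 3 -> FAULT, evict 4, frames=[3,1] (faults so far: 4)
  step 6: ref 3 -> HIT, frames=[3,1] (faults so far: 4)
  step 7: ref 3 -> HIT, frames=[3,1] (faults so far: 4)
  step 8: ref 3 -> HIT, frames=[3,1] (faults so far: 4)
  step 9: ref 4 -> FAULT, evict 1, frames=[3,4] (faults so far: 5)
  step 10: ref 4 -> HIT, frames=[3,4] (faults so far: 5)
  step 11: ref 2 -> FAULT, evict 3, frames=[2,4] (faults so far: 6)
  step 12: ref 2 -> HIT, frames=[2,4] (faults so far: 6)
  step 13: ref 2 -> HIT, frames=[2,4] (faults so far: 6)
  step 14: ref 3 -> FAULT, evict 4, frames=[2,3] (faults so far: 7)
  step 15: ref 2 -> HIT, frames=[2,3] (faults so far: 7)
  LRU total faults: 7
--- Optimal ---
  step 0: ref 4 -> FAULT, frames=[4,-] (faults so far: 1)
  step 1: ref 3 -> FAULT, frames=[4,3] (faults so far: 2)
  step 2: ref 4 -> HIT, frames=[4,3] (faults so far: 2)
  step 3: ref 1 -> FAULT, evict 4, frames=[1,3] (faults so far: 3)
  step 4: ref 1 -> HIT, frames=[1,3] (faults so far: 3)
  step 5: ref 3 -> HIT, frames=[1,3] (faults so far: 3)
  step 6: ref 3 -> HIT, frames=[1,3] (faults so far: 3)
  step 7: ref 3 -> HIT, frames=[1,3] (faults so far: 3)
  step 8: ref 3 -> HIT, frames=[1,3] (faults so far: 3)
  step 9: ref 4 -> FAULT, evict 1, frames=[4,3] (faults so far: 4)
  step 10: ref 4 -> HIT, frames=[4,3] (faults so far: 4)
  step 11: ref 2 -> FAULT, evict 4, frames=[2,3] (faults so far: 5)
  step 12: ref 2 -> HIT, frames=[2,3] (faults so far: 5)
  step 13: ref 2 -> HIT, frames=[2,3] (faults so far: 5)
  step 14: ref 3 -> HIT, frames=[2,3] (faults so far: 5)
  step 15: ref 2 -> HIT, frames=[2,3] (faults so far: 5)
  Optimal total faults: 5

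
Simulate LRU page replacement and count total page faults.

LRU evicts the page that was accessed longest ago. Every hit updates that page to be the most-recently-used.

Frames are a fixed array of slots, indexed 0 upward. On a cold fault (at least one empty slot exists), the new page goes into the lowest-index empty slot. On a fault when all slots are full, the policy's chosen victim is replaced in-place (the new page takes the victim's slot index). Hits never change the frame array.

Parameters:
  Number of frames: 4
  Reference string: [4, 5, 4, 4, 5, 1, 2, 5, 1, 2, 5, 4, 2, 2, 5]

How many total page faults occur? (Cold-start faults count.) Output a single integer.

Step 0: ref 4 → FAULT, frames=[4,-,-,-]
Step 1: ref 5 → FAULT, frames=[4,5,-,-]
Step 2: ref 4 → HIT, frames=[4,5,-,-]
Step 3: ref 4 → HIT, frames=[4,5,-,-]
Step 4: ref 5 → HIT, frames=[4,5,-,-]
Step 5: ref 1 → FAULT, frames=[4,5,1,-]
Step 6: ref 2 → FAULT, frames=[4,5,1,2]
Step 7: ref 5 → HIT, frames=[4,5,1,2]
Step 8: ref 1 → HIT, frames=[4,5,1,2]
Step 9: ref 2 → HIT, frames=[4,5,1,2]
Step 10: ref 5 → HIT, frames=[4,5,1,2]
Step 11: ref 4 → HIT, frames=[4,5,1,2]
Step 12: ref 2 → HIT, frames=[4,5,1,2]
Step 13: ref 2 → HIT, frames=[4,5,1,2]
Step 14: ref 5 → HIT, frames=[4,5,1,2]
Total faults: 4

Answer: 4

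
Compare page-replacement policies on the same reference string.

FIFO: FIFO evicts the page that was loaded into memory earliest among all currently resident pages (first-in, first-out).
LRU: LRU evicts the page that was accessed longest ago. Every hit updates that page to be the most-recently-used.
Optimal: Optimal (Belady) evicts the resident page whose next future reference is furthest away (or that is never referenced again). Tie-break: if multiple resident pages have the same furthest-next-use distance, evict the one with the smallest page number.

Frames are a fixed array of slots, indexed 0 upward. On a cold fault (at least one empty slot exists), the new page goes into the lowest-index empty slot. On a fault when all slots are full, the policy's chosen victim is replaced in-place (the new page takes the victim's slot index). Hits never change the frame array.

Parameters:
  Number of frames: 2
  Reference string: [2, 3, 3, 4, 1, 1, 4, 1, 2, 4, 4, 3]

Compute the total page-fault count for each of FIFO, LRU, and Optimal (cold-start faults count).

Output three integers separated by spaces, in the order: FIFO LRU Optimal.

Answer: 7 7 6

Derivation:
--- FIFO ---
  step 0: ref 2 -> FAULT, frames=[2,-] (faults so far: 1)
  step 1: ref 3 -> FAULT, frames=[2,3] (faults so far: 2)
  step 2: ref 3 -> HIT, frames=[2,3] (faults so far: 2)
  step 3: ref 4 -> FAULT, evict 2, frames=[4,3] (faults so far: 3)
  step 4: ref 1 -> FAULT, evict 3, frames=[4,1] (faults so far: 4)
  step 5: ref 1 -> HIT, frames=[4,1] (faults so far: 4)
  step 6: ref 4 -> HIT, frames=[4,1] (faults so far: 4)
  step 7: ref 1 -> HIT, frames=[4,1] (faults so far: 4)
  step 8: ref 2 -> FAULT, evict 4, frames=[2,1] (faults so far: 5)
  step 9: ref 4 -> FAULT, evict 1, frames=[2,4] (faults so far: 6)
  step 10: ref 4 -> HIT, frames=[2,4] (faults so far: 6)
  step 11: ref 3 -> FAULT, evict 2, frames=[3,4] (faults so far: 7)
  FIFO total faults: 7
--- LRU ---
  step 0: ref 2 -> FAULT, frames=[2,-] (faults so far: 1)
  step 1: ref 3 -> FAULT, frames=[2,3] (faults so far: 2)
  step 2: ref 3 -> HIT, frames=[2,3] (faults so far: 2)
  step 3: ref 4 -> FAULT, evict 2, frames=[4,3] (faults so far: 3)
  step 4: ref 1 -> FAULT, evict 3, frames=[4,1] (faults so far: 4)
  step 5: ref 1 -> HIT, frames=[4,1] (faults so far: 4)
  step 6: ref 4 -> HIT, frames=[4,1] (faults so far: 4)
  step 7: ref 1 -> HIT, frames=[4,1] (faults so far: 4)
  step 8: ref 2 -> FAULT, evict 4, frames=[2,1] (faults so far: 5)
  step 9: ref 4 -> FAULT, evict 1, frames=[2,4] (faults so far: 6)
  step 10: ref 4 -> HIT, frames=[2,4] (faults so far: 6)
  step 11: ref 3 -> FAULT, evict 2, frames=[3,4] (faults so far: 7)
  LRU total faults: 7
--- Optimal ---
  step 0: ref 2 -> FAULT, frames=[2,-] (faults so far: 1)
  step 1: ref 3 -> FAULT, frames=[2,3] (faults so far: 2)
  step 2: ref 3 -> HIT, frames=[2,3] (faults so far: 2)
  step 3: ref 4 -> FAULT, evict 3, frames=[2,4] (faults so far: 3)
  step 4: ref 1 -> FAULT, evict 2, frames=[1,4] (faults so far: 4)
  step 5: ref 1 -> HIT, frames=[1,4] (faults so far: 4)
  step 6: ref 4 -> HIT, frames=[1,4] (faults so far: 4)
  step 7: ref 1 -> HIT, frames=[1,4] (faults so far: 4)
  step 8: ref 2 -> FAULT, evict 1, frames=[2,4] (faults so far: 5)
  step 9: ref 4 -> HIT, frames=[2,4] (faults so far: 5)
  step 10: ref 4 -> HIT, frames=[2,4] (faults so far: 5)
  step 11: ref 3 -> FAULT, evict 2, frames=[3,4] (faults so far: 6)
  Optimal total faults: 6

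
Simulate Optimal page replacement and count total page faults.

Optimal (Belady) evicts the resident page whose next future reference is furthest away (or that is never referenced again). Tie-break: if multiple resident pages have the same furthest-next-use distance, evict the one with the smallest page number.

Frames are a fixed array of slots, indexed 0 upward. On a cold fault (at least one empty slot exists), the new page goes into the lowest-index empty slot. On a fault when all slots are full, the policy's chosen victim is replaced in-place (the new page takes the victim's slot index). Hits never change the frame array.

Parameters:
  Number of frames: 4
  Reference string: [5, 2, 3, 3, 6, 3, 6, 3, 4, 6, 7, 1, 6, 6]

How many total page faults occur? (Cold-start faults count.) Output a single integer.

Step 0: ref 5 → FAULT, frames=[5,-,-,-]
Step 1: ref 2 → FAULT, frames=[5,2,-,-]
Step 2: ref 3 → FAULT, frames=[5,2,3,-]
Step 3: ref 3 → HIT, frames=[5,2,3,-]
Step 4: ref 6 → FAULT, frames=[5,2,3,6]
Step 5: ref 3 → HIT, frames=[5,2,3,6]
Step 6: ref 6 → HIT, frames=[5,2,3,6]
Step 7: ref 3 → HIT, frames=[5,2,3,6]
Step 8: ref 4 → FAULT (evict 2), frames=[5,4,3,6]
Step 9: ref 6 → HIT, frames=[5,4,3,6]
Step 10: ref 7 → FAULT (evict 3), frames=[5,4,7,6]
Step 11: ref 1 → FAULT (evict 4), frames=[5,1,7,6]
Step 12: ref 6 → HIT, frames=[5,1,7,6]
Step 13: ref 6 → HIT, frames=[5,1,7,6]
Total faults: 7

Answer: 7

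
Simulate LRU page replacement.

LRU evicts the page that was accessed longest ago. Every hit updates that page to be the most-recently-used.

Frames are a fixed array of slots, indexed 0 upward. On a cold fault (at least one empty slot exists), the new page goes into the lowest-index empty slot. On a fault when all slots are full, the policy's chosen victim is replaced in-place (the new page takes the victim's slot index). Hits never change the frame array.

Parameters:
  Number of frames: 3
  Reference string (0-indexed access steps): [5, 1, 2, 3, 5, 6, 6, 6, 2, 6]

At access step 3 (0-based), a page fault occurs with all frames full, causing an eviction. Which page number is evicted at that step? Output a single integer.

Step 0: ref 5 -> FAULT, frames=[5,-,-]
Step 1: ref 1 -> FAULT, frames=[5,1,-]
Step 2: ref 2 -> FAULT, frames=[5,1,2]
Step 3: ref 3 -> FAULT, evict 5, frames=[3,1,2]
At step 3: evicted page 5

Answer: 5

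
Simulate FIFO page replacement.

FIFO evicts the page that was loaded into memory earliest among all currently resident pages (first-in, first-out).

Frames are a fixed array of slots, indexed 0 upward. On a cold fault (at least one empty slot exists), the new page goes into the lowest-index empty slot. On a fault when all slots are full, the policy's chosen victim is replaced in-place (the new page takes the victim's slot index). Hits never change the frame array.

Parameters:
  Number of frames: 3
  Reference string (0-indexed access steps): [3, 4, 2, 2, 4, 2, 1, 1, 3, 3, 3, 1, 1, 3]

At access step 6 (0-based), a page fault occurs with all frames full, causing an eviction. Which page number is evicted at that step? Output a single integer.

Step 0: ref 3 -> FAULT, frames=[3,-,-]
Step 1: ref 4 -> FAULT, frames=[3,4,-]
Step 2: ref 2 -> FAULT, frames=[3,4,2]
Step 3: ref 2 -> HIT, frames=[3,4,2]
Step 4: ref 4 -> HIT, frames=[3,4,2]
Step 5: ref 2 -> HIT, frames=[3,4,2]
Step 6: ref 1 -> FAULT, evict 3, frames=[1,4,2]
At step 6: evicted page 3

Answer: 3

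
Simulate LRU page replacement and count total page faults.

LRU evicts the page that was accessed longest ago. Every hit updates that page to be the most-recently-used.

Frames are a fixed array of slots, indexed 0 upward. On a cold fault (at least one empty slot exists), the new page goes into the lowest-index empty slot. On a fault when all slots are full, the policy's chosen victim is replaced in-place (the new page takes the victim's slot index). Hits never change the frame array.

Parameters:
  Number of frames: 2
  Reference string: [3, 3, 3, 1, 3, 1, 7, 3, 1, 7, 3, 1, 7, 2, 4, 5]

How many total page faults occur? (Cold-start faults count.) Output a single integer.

Answer: 12

Derivation:
Step 0: ref 3 → FAULT, frames=[3,-]
Step 1: ref 3 → HIT, frames=[3,-]
Step 2: ref 3 → HIT, frames=[3,-]
Step 3: ref 1 → FAULT, frames=[3,1]
Step 4: ref 3 → HIT, frames=[3,1]
Step 5: ref 1 → HIT, frames=[3,1]
Step 6: ref 7 → FAULT (evict 3), frames=[7,1]
Step 7: ref 3 → FAULT (evict 1), frames=[7,3]
Step 8: ref 1 → FAULT (evict 7), frames=[1,3]
Step 9: ref 7 → FAULT (evict 3), frames=[1,7]
Step 10: ref 3 → FAULT (evict 1), frames=[3,7]
Step 11: ref 1 → FAULT (evict 7), frames=[3,1]
Step 12: ref 7 → FAULT (evict 3), frames=[7,1]
Step 13: ref 2 → FAULT (evict 1), frames=[7,2]
Step 14: ref 4 → FAULT (evict 7), frames=[4,2]
Step 15: ref 5 → FAULT (evict 2), frames=[4,5]
Total faults: 12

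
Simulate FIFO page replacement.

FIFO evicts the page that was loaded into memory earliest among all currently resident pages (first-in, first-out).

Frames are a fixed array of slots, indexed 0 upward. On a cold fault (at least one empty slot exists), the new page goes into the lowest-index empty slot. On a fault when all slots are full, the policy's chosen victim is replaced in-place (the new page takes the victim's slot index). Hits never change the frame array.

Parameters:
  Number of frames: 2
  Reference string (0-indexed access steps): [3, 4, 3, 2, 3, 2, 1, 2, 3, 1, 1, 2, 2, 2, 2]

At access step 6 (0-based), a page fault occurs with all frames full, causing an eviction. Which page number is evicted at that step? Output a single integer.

Answer: 2

Derivation:
Step 0: ref 3 -> FAULT, frames=[3,-]
Step 1: ref 4 -> FAULT, frames=[3,4]
Step 2: ref 3 -> HIT, frames=[3,4]
Step 3: ref 2 -> FAULT, evict 3, frames=[2,4]
Step 4: ref 3 -> FAULT, evict 4, frames=[2,3]
Step 5: ref 2 -> HIT, frames=[2,3]
Step 6: ref 1 -> FAULT, evict 2, frames=[1,3]
At step 6: evicted page 2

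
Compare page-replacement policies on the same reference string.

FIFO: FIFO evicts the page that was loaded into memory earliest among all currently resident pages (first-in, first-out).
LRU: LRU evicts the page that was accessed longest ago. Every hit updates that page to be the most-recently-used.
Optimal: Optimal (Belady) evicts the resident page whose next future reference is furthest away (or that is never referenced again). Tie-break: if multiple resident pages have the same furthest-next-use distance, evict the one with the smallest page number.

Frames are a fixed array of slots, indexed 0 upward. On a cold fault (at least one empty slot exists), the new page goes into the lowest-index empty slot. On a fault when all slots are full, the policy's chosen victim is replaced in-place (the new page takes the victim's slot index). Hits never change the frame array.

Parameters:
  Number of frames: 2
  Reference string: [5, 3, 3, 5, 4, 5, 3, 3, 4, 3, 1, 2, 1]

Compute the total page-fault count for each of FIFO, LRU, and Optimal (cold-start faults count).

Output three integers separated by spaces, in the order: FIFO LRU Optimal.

--- FIFO ---
  step 0: ref 5 -> FAULT, frames=[5,-] (faults so far: 1)
  step 1: ref 3 -> FAULT, frames=[5,3] (faults so far: 2)
  step 2: ref 3 -> HIT, frames=[5,3] (faults so far: 2)
  step 3: ref 5 -> HIT, frames=[5,3] (faults so far: 2)
  step 4: ref 4 -> FAULT, evict 5, frames=[4,3] (faults so far: 3)
  step 5: ref 5 -> FAULT, evict 3, frames=[4,5] (faults so far: 4)
  step 6: ref 3 -> FAULT, evict 4, frames=[3,5] (faults so far: 5)
  step 7: ref 3 -> HIT, frames=[3,5] (faults so far: 5)
  step 8: ref 4 -> FAULT, evict 5, frames=[3,4] (faults so far: 6)
  step 9: ref 3 -> HIT, frames=[3,4] (faults so far: 6)
  step 10: ref 1 -> FAULT, evict 3, frames=[1,4] (faults so far: 7)
  step 11: ref 2 -> FAULT, evict 4, frames=[1,2] (faults so far: 8)
  step 12: ref 1 -> HIT, frames=[1,2] (faults so far: 8)
  FIFO total faults: 8
--- LRU ---
  step 0: ref 5 -> FAULT, frames=[5,-] (faults so far: 1)
  step 1: ref 3 -> FAULT, frames=[5,3] (faults so far: 2)
  step 2: ref 3 -> HIT, frames=[5,3] (faults so far: 2)
  step 3: ref 5 -> HIT, frames=[5,3] (faults so far: 2)
  step 4: ref 4 -> FAULT, evict 3, frames=[5,4] (faults so far: 3)
  step 5: ref 5 -> HIT, frames=[5,4] (faults so far: 3)
  step 6: ref 3 -> FAULT, evict 4, frames=[5,3] (faults so far: 4)
  step 7: ref 3 -> HIT, frames=[5,3] (faults so far: 4)
  step 8: ref 4 -> FAULT, evict 5, frames=[4,3] (faults so far: 5)
  step 9: ref 3 -> HIT, frames=[4,3] (faults so far: 5)
  step 10: ref 1 -> FAULT, evict 4, frames=[1,3] (faults so far: 6)
  step 11: ref 2 -> FAULT, evict 3, frames=[1,2] (faults so far: 7)
  step 12: ref 1 -> HIT, frames=[1,2] (faults so far: 7)
  LRU total faults: 7
--- Optimal ---
  step 0: ref 5 -> FAULT, frames=[5,-] (faults so far: 1)
  step 1: ref 3 -> FAULT, frames=[5,3] (faults so far: 2)
  step 2: ref 3 -> HIT, frames=[5,3] (faults so far: 2)
  step 3: ref 5 -> HIT, frames=[5,3] (faults so far: 2)
  step 4: ref 4 -> FAULT, evict 3, frames=[5,4] (faults so far: 3)
  step 5: ref 5 -> HIT, frames=[5,4] (faults so far: 3)
  step 6: ref 3 -> FAULT, evict 5, frames=[3,4] (faults so far: 4)
  step 7: ref 3 -> HIT, frames=[3,4] (faults so far: 4)
  step 8: ref 4 -> HIT, frames=[3,4] (faults so far: 4)
  step 9: ref 3 -> HIT, frames=[3,4] (faults so far: 4)
  step 10: ref 1 -> FAULT, evict 3, frames=[1,4] (faults so far: 5)
  step 11: ref 2 -> FAULT, evict 4, frames=[1,2] (faults so far: 6)
  step 12: ref 1 -> HIT, frames=[1,2] (faults so far: 6)
  Optimal total faults: 6

Answer: 8 7 6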